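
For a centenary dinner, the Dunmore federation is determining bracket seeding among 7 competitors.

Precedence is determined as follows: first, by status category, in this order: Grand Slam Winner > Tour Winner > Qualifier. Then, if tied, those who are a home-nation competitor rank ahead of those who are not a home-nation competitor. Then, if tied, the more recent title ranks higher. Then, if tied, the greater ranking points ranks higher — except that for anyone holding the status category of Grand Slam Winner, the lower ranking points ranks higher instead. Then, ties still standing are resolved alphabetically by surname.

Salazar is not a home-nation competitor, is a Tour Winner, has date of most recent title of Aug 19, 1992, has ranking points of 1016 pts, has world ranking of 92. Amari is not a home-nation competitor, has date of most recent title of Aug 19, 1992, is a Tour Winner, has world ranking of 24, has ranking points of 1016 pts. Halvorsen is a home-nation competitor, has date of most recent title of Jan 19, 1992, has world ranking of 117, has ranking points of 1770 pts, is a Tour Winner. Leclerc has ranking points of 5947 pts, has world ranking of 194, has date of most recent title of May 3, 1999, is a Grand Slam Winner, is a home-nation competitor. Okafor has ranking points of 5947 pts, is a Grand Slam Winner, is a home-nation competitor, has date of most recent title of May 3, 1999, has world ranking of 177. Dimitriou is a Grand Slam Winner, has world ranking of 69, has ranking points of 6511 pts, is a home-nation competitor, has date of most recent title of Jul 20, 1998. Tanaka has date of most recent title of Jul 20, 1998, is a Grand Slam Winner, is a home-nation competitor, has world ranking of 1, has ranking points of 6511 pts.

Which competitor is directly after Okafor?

Dimitriou

By status category: Leclerc, Okafor, Dimitriou and Tanaka (Grand Slam Winner); then Halvorsen, Amari and Salazar (Tour Winner).
Leclerc, Okafor, Dimitriou and Tanaka are each a home-nation competitor, so the next rule applies.
Among Leclerc, Okafor, Dimitriou and Tanaka, by date of most recent title (later first): Leclerc and Okafor (May 3, 1999) before Dimitriou and Tanaka (Jul 20, 1998).
Leclerc and Okafor both have ranking points 5947 pts, so the next rule applies.
Among Leclerc and Okafor, alphabetically by surname: Leclerc before Okafor.
Dimitriou and Tanaka both have ranking points 6511 pts, so the next rule applies.
Among Dimitriou and Tanaka, alphabetically by surname: Dimitriou before Tanaka.
Among Halvorsen, Amari and Salazar, a home-nation competitor before not a home-nation competitor: Halvorsen (a home-nation competitor) before Amari and Salazar (not a home-nation competitor).
Amari and Salazar both have date of most recent title Aug 19, 1992, so the next rule applies.
Amari and Salazar both have ranking points 1016 pts, so the next rule applies.
Among Amari and Salazar, alphabetically by surname: Amari before Salazar.
Order: Leclerc, Okafor, Dimitriou, Tanaka, Halvorsen, Amari, Salazar.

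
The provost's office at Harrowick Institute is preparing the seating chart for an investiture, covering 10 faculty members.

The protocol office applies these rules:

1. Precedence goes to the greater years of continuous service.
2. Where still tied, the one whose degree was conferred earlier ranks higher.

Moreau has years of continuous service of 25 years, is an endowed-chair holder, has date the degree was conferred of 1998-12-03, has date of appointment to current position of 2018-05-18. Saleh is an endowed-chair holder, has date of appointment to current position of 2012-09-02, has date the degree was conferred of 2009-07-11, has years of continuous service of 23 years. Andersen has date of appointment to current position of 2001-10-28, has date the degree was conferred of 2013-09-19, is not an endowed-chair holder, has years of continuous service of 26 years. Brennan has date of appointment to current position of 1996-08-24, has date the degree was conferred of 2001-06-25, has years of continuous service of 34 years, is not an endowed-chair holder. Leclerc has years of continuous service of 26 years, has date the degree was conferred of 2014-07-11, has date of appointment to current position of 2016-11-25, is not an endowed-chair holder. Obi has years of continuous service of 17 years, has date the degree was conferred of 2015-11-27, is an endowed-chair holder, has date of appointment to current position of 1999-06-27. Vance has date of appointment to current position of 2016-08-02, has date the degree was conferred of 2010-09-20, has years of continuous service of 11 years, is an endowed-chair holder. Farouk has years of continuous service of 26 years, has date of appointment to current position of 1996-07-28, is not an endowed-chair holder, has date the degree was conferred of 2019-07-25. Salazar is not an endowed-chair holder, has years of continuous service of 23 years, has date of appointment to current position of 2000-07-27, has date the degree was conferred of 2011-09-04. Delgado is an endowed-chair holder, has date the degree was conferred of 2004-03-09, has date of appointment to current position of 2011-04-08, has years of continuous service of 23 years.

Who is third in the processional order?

Leclerc

By years of continuous service (higher first): Brennan (34 years); then Andersen, Leclerc and Farouk (each 26 years); then Moreau (25 years); then Delgado, Saleh and Salazar (each 23 years); then Obi (17 years); then Vance (11 years).
Among Andersen, Leclerc and Farouk, by date the degree was conferred (earlier first): Andersen (2013-09-19) before Leclerc (2014-07-11) before Farouk (2019-07-25).
Among Delgado, Saleh and Salazar, by date the degree was conferred (earlier first): Delgado (2004-03-09) before Saleh (2009-07-11) before Salazar (2011-09-04).
Order: Brennan, Andersen, Leclerc, Farouk, Moreau, Delgado, Saleh, Salazar, Obi, Vance.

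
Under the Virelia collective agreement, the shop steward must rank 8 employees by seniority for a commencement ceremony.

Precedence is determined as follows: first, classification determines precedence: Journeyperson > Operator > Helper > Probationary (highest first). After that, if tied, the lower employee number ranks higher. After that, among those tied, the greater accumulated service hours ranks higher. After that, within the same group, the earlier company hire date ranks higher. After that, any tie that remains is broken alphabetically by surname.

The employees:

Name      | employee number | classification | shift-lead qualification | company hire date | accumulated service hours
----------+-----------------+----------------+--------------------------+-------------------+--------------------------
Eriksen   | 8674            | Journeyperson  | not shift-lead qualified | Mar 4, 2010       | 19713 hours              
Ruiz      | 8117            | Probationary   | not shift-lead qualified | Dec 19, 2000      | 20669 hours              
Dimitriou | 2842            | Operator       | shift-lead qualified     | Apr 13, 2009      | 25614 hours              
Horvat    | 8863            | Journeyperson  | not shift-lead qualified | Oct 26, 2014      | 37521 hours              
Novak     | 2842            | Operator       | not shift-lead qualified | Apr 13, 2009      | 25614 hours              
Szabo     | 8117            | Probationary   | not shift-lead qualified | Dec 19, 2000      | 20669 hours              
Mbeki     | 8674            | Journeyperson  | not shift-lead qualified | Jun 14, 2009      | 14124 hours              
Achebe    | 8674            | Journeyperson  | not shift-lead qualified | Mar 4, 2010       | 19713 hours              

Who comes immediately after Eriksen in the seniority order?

Mbeki

By classification: Achebe, Eriksen, Mbeki and Horvat (Journeyperson); then Dimitriou and Novak (Operator); then Ruiz and Szabo (Probationary).
Among Achebe, Eriksen, Mbeki and Horvat, by employee number (lower first): Achebe, Eriksen and Mbeki (8674) before Horvat (8863).
Among Achebe, Eriksen and Mbeki, by accumulated service hours (higher first): Achebe and Eriksen (19713 hours) before Mbeki (14124 hours).
Achebe and Eriksen both have company hire date Mar 4, 2010, so the next rule applies.
Among Achebe and Eriksen, alphabetically by surname: Achebe before Eriksen.
Dimitriou and Novak both have employee number 2842, so the next rule applies.
Dimitriou and Novak both have accumulated service hours 25614 hours, so the next rule applies.
Dimitriou and Novak both have company hire date Apr 13, 2009, so the next rule applies.
Among Dimitriou and Novak, alphabetically by surname: Dimitriou before Novak.
Ruiz and Szabo both have employee number 8117, so the next rule applies.
Ruiz and Szabo both have accumulated service hours 20669 hours, so the next rule applies.
Ruiz and Szabo both have company hire date Dec 19, 2000, so the next rule applies.
Among Ruiz and Szabo, alphabetically by surname: Ruiz before Szabo.
Order: Achebe, Eriksen, Mbeki, Horvat, Dimitriou, Novak, Ruiz, Szabo.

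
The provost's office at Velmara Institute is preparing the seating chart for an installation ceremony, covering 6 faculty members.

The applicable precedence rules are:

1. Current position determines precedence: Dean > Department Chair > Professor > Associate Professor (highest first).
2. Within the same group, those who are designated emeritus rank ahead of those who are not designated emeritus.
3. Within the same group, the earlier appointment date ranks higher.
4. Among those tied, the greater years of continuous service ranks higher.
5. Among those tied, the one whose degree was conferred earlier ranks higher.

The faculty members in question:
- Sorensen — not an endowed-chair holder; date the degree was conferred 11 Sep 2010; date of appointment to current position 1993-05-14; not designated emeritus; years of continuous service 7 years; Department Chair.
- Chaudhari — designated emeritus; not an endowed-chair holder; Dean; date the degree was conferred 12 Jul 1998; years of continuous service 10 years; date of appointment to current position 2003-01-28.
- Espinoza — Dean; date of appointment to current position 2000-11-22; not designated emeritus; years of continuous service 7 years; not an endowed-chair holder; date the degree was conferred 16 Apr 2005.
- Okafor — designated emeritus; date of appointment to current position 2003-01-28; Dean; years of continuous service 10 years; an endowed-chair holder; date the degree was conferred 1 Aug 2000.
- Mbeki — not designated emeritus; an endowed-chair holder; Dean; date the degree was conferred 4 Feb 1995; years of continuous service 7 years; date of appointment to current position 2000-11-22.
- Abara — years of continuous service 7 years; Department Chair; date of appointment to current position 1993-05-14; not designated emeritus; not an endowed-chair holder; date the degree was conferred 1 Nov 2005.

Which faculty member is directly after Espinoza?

By current position: Chaudhari, Okafor, Mbeki and Espinoza (Dean); then Abara and Sorensen (Department Chair).
Among Chaudhari, Okafor, Mbeki and Espinoza, designated emeritus before not designated emeritus: Chaudhari and Okafor (designated emeritus) before Mbeki and Espinoza (not designated emeritus).
Chaudhari and Okafor both have date of appointment to current position 2003-01-28, so the next rule applies.
Chaudhari and Okafor both have years of continuous service 10 years, so the next rule applies.
Among Chaudhari and Okafor, by date the degree was conferred (earlier first): Chaudhari (12 Jul 1998) before Okafor (1 Aug 2000).
Mbeki and Espinoza both have date of appointment to current position 2000-11-22, so the next rule applies.
Mbeki and Espinoza both have years of continuous service 7 years, so the next rule applies.
Among Mbeki and Espinoza, by date the degree was conferred (earlier first): Mbeki (4 Feb 1995) before Espinoza (16 Apr 2005).
Abara and Sorensen are each not designated emeritus, so the next rule applies.
Abara and Sorensen both have date of appointment to current position 1993-05-14, so the next rule applies.
Abara and Sorensen both have years of continuous service 7 years, so the next rule applies.
Among Abara and Sorensen, by date the degree was conferred (earlier first): Abara (1 Nov 2005) before Sorensen (11 Sep 2010).
Order: Chaudhari, Okafor, Mbeki, Espinoza, Abara, Sorensen.

Abara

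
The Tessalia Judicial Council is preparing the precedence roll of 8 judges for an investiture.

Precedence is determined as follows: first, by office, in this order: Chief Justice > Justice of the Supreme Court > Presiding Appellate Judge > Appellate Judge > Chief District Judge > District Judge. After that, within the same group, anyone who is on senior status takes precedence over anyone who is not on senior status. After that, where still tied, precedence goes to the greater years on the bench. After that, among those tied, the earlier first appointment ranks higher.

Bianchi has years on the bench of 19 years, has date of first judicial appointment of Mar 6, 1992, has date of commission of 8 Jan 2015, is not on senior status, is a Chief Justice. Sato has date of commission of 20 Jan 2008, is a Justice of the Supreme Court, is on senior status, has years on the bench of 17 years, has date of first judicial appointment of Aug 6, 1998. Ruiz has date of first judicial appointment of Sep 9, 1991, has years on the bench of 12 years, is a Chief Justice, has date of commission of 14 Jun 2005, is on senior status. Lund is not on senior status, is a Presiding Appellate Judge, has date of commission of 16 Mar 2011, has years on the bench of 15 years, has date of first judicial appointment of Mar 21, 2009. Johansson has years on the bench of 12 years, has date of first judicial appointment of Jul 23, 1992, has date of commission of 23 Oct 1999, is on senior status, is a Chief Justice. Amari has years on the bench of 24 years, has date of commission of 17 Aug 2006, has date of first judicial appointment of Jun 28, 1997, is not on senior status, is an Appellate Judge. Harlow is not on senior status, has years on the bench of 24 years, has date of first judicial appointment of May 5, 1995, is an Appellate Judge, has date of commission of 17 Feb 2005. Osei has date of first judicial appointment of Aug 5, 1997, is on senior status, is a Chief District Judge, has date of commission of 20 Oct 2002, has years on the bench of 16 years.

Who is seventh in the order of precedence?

By office: Ruiz, Johansson and Bianchi (Chief Justice); then Sato (Justice of the Supreme Court); then Lund (Presiding Appellate Judge); then Harlow and Amari (Appellate Judge); then Osei (Chief District Judge).
Among Ruiz, Johansson and Bianchi, on senior status before not on senior status: Ruiz and Johansson (on senior status) before Bianchi (not on senior status).
Ruiz and Johansson both have years on the bench 12 years, so the next rule applies.
Among Ruiz and Johansson, by date of first judicial appointment (earlier first): Ruiz (Sep 9, 1991) before Johansson (Jul 23, 1992).
Harlow and Amari are each not on senior status, so the next rule applies.
Harlow and Amari both have years on the bench 24 years, so the next rule applies.
Among Harlow and Amari, by date of first judicial appointment (earlier first): Harlow (May 5, 1995) before Amari (Jun 28, 1997).
Order: Ruiz, Johansson, Bianchi, Sato, Lund, Harlow, Amari, Osei.

Amari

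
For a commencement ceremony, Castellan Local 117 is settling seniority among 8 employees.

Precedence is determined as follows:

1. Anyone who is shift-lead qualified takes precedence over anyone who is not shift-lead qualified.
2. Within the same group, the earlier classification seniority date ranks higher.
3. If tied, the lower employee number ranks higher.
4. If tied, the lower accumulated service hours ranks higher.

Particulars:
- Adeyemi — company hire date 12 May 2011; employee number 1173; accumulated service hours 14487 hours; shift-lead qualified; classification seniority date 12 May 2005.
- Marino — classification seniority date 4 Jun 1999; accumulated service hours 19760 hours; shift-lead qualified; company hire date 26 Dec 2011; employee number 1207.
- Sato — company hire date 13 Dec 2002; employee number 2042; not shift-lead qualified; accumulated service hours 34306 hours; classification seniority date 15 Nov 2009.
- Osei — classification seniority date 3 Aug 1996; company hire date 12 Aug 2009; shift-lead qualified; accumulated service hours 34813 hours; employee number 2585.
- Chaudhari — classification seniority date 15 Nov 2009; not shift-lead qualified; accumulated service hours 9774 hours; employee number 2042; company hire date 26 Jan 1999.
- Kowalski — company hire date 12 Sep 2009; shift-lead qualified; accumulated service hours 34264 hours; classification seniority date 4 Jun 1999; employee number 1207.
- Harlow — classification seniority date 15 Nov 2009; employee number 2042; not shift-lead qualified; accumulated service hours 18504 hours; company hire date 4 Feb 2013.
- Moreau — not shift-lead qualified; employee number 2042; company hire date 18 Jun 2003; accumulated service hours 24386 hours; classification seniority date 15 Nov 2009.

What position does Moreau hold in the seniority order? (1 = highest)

7

By the first rule: Osei, Marino, Kowalski and Adeyemi (each shift-lead qualified); then Chaudhari, Harlow, Moreau and Sato (each not shift-lead qualified).
Among Osei, Marino, Kowalski and Adeyemi, by classification seniority date (earlier first): Osei (3 Aug 1996) before Marino and Kowalski (4 Jun 1999) before Adeyemi (12 May 2005).
Marino and Kowalski both have employee number 1207, so the next rule applies.
Among Marino and Kowalski, by accumulated service hours (lower first): Marino (19760 hours) before Kowalski (34264 hours).
Chaudhari, Harlow, Moreau and Sato all have classification seniority date 15 Nov 2009, so the next rule applies.
Chaudhari, Harlow, Moreau and Sato all have employee number 2042, so the next rule applies.
Among Chaudhari, Harlow, Moreau and Sato, by accumulated service hours (lower first): Chaudhari (9774 hours) before Harlow (18504 hours) before Moreau (24386 hours) before Sato (34306 hours).
Order: Osei, Marino, Kowalski, Adeyemi, Chaudhari, Harlow, Moreau, Sato. So position 7.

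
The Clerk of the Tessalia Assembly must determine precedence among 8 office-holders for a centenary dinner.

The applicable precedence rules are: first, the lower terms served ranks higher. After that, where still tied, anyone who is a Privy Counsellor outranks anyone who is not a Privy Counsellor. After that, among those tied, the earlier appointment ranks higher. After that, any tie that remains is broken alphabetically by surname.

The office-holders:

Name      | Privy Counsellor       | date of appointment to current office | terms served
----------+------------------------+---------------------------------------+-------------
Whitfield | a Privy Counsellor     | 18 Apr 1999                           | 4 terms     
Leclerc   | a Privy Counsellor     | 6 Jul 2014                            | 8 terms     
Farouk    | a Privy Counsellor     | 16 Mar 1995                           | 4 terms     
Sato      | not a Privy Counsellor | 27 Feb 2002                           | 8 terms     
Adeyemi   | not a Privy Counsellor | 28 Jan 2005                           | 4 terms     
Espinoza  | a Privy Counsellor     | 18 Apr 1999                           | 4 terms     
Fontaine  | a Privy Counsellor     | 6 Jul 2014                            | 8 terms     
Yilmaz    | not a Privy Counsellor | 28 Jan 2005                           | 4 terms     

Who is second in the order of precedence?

Espinoza

By terms served (lower first): Farouk, Espinoza, Whitfield, Adeyemi and Yilmaz (each 4 terms); then Fontaine, Leclerc and Sato (each 8 terms).
Among Farouk, Espinoza, Whitfield, Adeyemi and Yilmaz, a Privy Counsellor before not a Privy Counsellor: Farouk, Espinoza and Whitfield (a Privy Counsellor) before Adeyemi and Yilmaz (not a Privy Counsellor).
Among Farouk, Espinoza and Whitfield, by date of appointment to current office (earlier first): Farouk (16 Mar 1995) before Espinoza and Whitfield (18 Apr 1999).
Among Espinoza and Whitfield, alphabetically by surname: Espinoza before Whitfield.
Adeyemi and Yilmaz both have date of appointment to current office 28 Jan 2005, so the next rule applies.
Among Adeyemi and Yilmaz, alphabetically by surname: Adeyemi before Yilmaz.
Among Fontaine, Leclerc and Sato, a Privy Counsellor before not a Privy Counsellor: Fontaine and Leclerc (a Privy Counsellor) before Sato (not a Privy Counsellor).
Fontaine and Leclerc both have date of appointment to current office 6 Jul 2014, so the next rule applies.
Among Fontaine and Leclerc, alphabetically by surname: Fontaine before Leclerc.
Order: Farouk, Espinoza, Whitfield, Adeyemi, Yilmaz, Fontaine, Leclerc, Sato.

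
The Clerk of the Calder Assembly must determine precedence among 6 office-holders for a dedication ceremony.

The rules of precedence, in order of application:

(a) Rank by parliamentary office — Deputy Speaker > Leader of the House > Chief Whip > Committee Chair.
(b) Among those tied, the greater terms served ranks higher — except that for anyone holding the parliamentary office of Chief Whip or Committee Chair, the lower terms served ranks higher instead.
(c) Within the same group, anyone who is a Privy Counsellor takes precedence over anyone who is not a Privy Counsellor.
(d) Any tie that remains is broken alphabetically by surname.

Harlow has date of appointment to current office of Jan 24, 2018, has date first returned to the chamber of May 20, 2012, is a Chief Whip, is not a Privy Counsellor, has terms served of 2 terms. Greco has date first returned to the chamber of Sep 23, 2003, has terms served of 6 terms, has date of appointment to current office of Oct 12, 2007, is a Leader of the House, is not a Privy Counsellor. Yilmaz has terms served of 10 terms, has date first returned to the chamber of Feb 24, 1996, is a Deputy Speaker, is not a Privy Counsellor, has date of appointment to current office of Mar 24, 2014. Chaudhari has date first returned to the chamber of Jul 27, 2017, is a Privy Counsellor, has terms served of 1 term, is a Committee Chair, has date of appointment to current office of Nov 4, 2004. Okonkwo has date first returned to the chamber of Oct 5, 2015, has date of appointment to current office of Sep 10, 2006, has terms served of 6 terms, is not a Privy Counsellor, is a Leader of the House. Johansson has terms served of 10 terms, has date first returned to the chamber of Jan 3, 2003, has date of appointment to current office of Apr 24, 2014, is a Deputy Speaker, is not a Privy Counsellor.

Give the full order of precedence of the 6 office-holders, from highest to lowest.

Johansson, Yilmaz, Greco, Okonkwo, Harlow, Chaudhari

By parliamentary office: Johansson and Yilmaz (Deputy Speaker); then Greco and Okonkwo (Leader of the House); then Harlow (Chief Whip); then Chaudhari (Committee Chair).
Johansson and Yilmaz both have terms served 10 terms, so the next rule applies.
Johansson and Yilmaz are each not a Privy Counsellor, so the next rule applies.
Among Johansson and Yilmaz, alphabetically by surname: Johansson before Yilmaz.
Greco and Okonkwo both have terms served 6 terms, so the next rule applies.
Greco and Okonkwo are each not a Privy Counsellor, so the next rule applies.
Among Greco and Okonkwo, alphabetically by surname: Greco before Okonkwo.
Full order: Johansson, Yilmaz, Greco, Okonkwo, Harlow, Chaudhari.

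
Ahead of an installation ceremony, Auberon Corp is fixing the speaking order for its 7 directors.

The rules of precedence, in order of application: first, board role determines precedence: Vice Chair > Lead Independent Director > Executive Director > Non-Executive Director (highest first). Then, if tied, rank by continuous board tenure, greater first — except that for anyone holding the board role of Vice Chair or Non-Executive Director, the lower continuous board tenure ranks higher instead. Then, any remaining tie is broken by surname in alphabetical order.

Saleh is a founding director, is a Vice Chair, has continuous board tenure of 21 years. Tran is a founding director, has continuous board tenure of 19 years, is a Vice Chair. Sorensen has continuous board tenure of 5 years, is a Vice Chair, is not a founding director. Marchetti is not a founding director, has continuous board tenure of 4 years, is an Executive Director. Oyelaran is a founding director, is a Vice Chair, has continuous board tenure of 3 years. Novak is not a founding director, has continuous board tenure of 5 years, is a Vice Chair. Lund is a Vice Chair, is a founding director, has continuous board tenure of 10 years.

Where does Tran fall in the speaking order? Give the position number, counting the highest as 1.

5

By board role: Oyelaran, Novak, Sorensen, Lund, Tran and Saleh (Vice Chair); then Marchetti (Executive Director).
Among Oyelaran, Novak, Sorensen, Lund, Tran and Saleh, by continuous board tenure (lower first) (reversed rule for this group): Oyelaran (3 years) before Novak and Sorensen (5 years) before Lund (10 years) before Tran (19 years) before Saleh (21 years).
Among Novak and Sorensen, alphabetically by surname: Novak before Sorensen.
Order: Oyelaran, Novak, Sorensen, Lund, Tran, Saleh, Marchetti. So position 5.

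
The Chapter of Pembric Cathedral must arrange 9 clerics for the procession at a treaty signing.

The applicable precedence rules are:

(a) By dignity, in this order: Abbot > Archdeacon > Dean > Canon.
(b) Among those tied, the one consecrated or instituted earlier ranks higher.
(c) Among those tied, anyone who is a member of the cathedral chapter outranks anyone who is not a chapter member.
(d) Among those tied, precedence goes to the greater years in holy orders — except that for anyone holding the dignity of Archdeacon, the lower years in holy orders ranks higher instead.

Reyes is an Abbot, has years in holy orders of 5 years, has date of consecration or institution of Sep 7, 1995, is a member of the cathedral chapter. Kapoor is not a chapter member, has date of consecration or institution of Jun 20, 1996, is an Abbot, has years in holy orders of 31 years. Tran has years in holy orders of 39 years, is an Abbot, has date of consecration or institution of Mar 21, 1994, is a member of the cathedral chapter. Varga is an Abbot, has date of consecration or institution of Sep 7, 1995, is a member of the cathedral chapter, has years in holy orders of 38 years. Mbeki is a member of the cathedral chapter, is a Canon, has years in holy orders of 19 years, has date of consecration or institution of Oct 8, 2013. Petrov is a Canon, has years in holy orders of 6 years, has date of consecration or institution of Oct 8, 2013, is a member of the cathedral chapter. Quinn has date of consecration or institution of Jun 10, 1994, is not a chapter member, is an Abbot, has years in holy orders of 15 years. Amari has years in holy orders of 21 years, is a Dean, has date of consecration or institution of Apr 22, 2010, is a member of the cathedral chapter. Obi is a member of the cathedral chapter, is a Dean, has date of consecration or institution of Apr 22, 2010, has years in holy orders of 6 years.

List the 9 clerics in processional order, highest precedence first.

By dignity: Tran, Quinn, Varga, Reyes and Kapoor (Abbot); then Amari and Obi (Dean); then Mbeki and Petrov (Canon).
Among Tran, Quinn, Varga, Reyes and Kapoor, by date of consecration or institution (earlier first): Tran (Mar 21, 1994) before Quinn (Jun 10, 1994) before Varga and Reyes (Sep 7, 1995) before Kapoor (Jun 20, 1996).
Varga and Reyes are each a member of the cathedral chapter, so the next rule applies.
Among Varga and Reyes, by years in holy orders (higher first): Varga (38 years) before Reyes (5 years).
Amari and Obi both have date of consecration or institution Apr 22, 2010, so the next rule applies.
Amari and Obi are each a member of the cathedral chapter, so the next rule applies.
Among Amari and Obi, by years in holy orders (higher first): Amari (21 years) before Obi (6 years).
Mbeki and Petrov both have date of consecration or institution Oct 8, 2013, so the next rule applies.
Mbeki and Petrov are each a member of the cathedral chapter, so the next rule applies.
Among Mbeki and Petrov, by years in holy orders (higher first): Mbeki (19 years) before Petrov (6 years).
Full order: Tran, Quinn, Varga, Reyes, Kapoor, Amari, Obi, Mbeki, Petrov.

Tran, Quinn, Varga, Reyes, Kapoor, Amari, Obi, Mbeki, Petrov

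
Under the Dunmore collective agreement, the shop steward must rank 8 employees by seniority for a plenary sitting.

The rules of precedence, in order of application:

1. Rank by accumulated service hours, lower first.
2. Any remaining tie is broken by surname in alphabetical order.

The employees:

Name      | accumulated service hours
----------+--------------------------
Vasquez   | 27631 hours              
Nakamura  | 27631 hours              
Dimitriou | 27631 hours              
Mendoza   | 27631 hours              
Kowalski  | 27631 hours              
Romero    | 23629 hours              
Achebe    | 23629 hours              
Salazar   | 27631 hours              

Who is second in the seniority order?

By accumulated service hours (lower first): Achebe and Romero (both 23629 hours); then Dimitriou, Kowalski, Mendoza, Nakamura, Salazar and Vasquez (each 27631 hours).
Among Achebe and Romero, alphabetically by surname: Achebe before Romero.
Among Dimitriou, Kowalski, Mendoza, Nakamura, Salazar and Vasquez, alphabetically by surname: Dimitriou before Kowalski before Mendoza before Nakamura before Salazar before Vasquez.
Order: Achebe, Romero, Dimitriou, Kowalski, Mendoza, Nakamura, Salazar, Vasquez.

Romero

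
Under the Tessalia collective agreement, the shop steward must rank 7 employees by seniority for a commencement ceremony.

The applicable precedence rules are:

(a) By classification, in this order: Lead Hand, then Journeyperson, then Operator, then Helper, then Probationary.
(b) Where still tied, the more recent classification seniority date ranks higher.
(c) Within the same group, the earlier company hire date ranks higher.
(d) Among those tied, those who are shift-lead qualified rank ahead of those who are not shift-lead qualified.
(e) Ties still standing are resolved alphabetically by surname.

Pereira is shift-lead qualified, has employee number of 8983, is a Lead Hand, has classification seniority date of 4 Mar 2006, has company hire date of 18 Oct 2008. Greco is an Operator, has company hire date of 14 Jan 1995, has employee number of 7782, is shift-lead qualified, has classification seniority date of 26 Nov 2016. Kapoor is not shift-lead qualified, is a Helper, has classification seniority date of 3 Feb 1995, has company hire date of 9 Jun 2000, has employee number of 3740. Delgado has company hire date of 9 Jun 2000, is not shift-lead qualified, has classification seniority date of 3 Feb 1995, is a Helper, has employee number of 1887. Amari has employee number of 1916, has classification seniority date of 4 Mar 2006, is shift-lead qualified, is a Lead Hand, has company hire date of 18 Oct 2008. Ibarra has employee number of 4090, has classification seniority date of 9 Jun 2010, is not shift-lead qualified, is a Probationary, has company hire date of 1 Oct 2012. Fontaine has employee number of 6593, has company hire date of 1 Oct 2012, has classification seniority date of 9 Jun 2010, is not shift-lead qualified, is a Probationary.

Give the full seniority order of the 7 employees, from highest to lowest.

By classification: Amari and Pereira (Lead Hand); then Greco (Operator); then Delgado and Kapoor (Helper); then Fontaine and Ibarra (Probationary).
Amari and Pereira both have classification seniority date 4 Mar 2006, so the next rule applies.
Amari and Pereira both have company hire date 18 Oct 2008, so the next rule applies.
Amari and Pereira are each shift-lead qualified, so the next rule applies.
Among Amari and Pereira, alphabetically by surname: Amari before Pereira.
Delgado and Kapoor both have classification seniority date 3 Feb 1995, so the next rule applies.
Delgado and Kapoor both have company hire date 9 Jun 2000, so the next rule applies.
Delgado and Kapoor are each not shift-lead qualified, so the next rule applies.
Among Delgado and Kapoor, alphabetically by surname: Delgado before Kapoor.
Fontaine and Ibarra both have classification seniority date 9 Jun 2010, so the next rule applies.
Fontaine and Ibarra both have company hire date 1 Oct 2012, so the next rule applies.
Fontaine and Ibarra are each not shift-lead qualified, so the next rule applies.
Among Fontaine and Ibarra, alphabetically by surname: Fontaine before Ibarra.
Full order: Amari, Pereira, Greco, Delgado, Kapoor, Fontaine, Ibarra.

Amari, Pereira, Greco, Delgado, Kapoor, Fontaine, Ibarra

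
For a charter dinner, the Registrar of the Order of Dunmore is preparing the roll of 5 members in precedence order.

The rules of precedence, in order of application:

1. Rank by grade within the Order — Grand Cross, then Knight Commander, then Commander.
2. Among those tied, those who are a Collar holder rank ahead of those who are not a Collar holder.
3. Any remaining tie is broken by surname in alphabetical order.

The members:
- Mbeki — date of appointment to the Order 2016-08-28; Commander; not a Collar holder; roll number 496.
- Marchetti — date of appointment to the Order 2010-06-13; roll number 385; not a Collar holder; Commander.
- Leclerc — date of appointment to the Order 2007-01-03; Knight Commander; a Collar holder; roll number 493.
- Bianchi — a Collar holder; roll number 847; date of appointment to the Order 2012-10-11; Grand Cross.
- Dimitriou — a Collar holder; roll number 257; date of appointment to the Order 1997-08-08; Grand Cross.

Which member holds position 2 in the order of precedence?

By grade within the Order: Bianchi and Dimitriou (Grand Cross); then Leclerc (Knight Commander); then Marchetti and Mbeki (Commander).
Bianchi and Dimitriou are each a Collar holder, so the next rule applies.
Among Bianchi and Dimitriou, alphabetically by surname: Bianchi before Dimitriou.
Marchetti and Mbeki are each not a Collar holder, so the next rule applies.
Among Marchetti and Mbeki, alphabetically by surname: Marchetti before Mbeki.
Order: Bianchi, Dimitriou, Leclerc, Marchetti, Mbeki.

Dimitriou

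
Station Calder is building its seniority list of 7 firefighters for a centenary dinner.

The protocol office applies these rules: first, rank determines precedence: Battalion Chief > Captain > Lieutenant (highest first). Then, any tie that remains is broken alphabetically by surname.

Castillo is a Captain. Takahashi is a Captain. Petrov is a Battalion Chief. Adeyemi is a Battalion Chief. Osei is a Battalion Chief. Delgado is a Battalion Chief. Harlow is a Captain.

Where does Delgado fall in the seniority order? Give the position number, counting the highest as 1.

By rank: Adeyemi, Delgado, Osei and Petrov (Battalion Chief); then Castillo, Harlow and Takahashi (Captain).
Among Adeyemi, Delgado, Osei and Petrov, alphabetically by surname: Adeyemi before Delgado before Osei before Petrov.
Among Castillo, Harlow and Takahashi, alphabetically by surname: Castillo before Harlow before Takahashi.
Order: Adeyemi, Delgado, Osei, Petrov, Castillo, Harlow, Takahashi. So position 2.

2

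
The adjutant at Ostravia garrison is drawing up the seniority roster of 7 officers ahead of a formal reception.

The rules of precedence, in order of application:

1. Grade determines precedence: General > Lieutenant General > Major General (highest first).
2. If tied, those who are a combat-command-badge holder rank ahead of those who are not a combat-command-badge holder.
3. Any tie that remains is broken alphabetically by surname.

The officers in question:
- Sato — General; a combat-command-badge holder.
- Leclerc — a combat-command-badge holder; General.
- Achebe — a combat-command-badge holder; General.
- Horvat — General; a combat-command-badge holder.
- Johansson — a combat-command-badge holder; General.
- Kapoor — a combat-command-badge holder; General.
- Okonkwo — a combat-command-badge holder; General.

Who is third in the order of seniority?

Johansson

By grade: Achebe, Horvat, Johansson, Kapoor, Leclerc, Okonkwo and Sato (General).
Achebe, Horvat, Johansson, Kapoor, Leclerc, Okonkwo and Sato are each a combat-command-badge holder, so the next rule applies.
Among Achebe, Horvat, Johansson, Kapoor, Leclerc, Okonkwo and Sato, alphabetically by surname: Achebe before Horvat before Johansson before Kapoor before Leclerc before Okonkwo before Sato.
Order: Achebe, Horvat, Johansson, Kapoor, Leclerc, Okonkwo, Sato.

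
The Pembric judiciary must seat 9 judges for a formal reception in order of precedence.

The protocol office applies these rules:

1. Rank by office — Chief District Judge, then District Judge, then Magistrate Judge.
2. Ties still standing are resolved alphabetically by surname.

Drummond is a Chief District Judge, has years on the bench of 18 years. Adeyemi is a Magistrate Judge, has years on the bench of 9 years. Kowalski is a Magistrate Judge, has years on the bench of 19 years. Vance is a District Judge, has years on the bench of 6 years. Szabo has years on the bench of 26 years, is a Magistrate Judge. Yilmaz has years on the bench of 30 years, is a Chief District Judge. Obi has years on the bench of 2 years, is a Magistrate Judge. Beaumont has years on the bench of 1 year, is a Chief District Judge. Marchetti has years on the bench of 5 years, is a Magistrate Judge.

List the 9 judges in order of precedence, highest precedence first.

Beaumont, Drummond, Yilmaz, Vance, Adeyemi, Kowalski, Marchetti, Obi, Szabo

By office: Beaumont, Drummond and Yilmaz (Chief District Judge); then Vance (District Judge); then Adeyemi, Kowalski, Marchetti, Obi and Szabo (Magistrate Judge).
Among Beaumont, Drummond and Yilmaz, alphabetically by surname: Beaumont before Drummond before Yilmaz.
Among Adeyemi, Kowalski, Marchetti, Obi and Szabo, alphabetically by surname: Adeyemi before Kowalski before Marchetti before Obi before Szabo.
Full order: Beaumont, Drummond, Yilmaz, Vance, Adeyemi, Kowalski, Marchetti, Obi, Szabo.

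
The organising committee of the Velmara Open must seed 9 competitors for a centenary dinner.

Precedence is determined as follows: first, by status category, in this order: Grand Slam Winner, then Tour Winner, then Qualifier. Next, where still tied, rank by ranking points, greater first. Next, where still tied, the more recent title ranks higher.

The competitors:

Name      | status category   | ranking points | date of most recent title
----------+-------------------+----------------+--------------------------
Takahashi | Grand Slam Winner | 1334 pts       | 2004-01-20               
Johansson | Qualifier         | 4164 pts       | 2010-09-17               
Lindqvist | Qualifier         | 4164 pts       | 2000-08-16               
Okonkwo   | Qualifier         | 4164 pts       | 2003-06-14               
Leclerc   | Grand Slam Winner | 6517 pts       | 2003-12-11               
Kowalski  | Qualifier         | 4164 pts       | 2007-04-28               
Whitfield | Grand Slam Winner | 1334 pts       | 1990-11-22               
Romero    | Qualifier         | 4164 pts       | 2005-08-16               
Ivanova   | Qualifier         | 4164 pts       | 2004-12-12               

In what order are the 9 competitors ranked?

By status category: Leclerc, Takahashi and Whitfield (Grand Slam Winner); then Johansson, Kowalski, Romero, Ivanova, Okonkwo and Lindqvist (Qualifier).
Among Leclerc, Takahashi and Whitfield, by ranking points (higher first): Leclerc (6517 pts) before Takahashi and Whitfield (1334 pts).
Among Takahashi and Whitfield, by date of most recent title (later first): Takahashi (2004-01-20) before Whitfield (1990-11-22).
Johansson, Kowalski, Romero, Ivanova, Okonkwo and Lindqvist all have ranking points 4164 pts, so the next rule applies.
Among Johansson, Kowalski, Romero, Ivanova, Okonkwo and Lindqvist, by date of most recent title (later first): Johansson (2010-09-17) before Kowalski (2007-04-28) before Romero (2005-08-16) before Ivanova (2004-12-12) before Okonkwo (2003-06-14) before Lindqvist (2000-08-16).
Full order: Leclerc, Takahashi, Whitfield, Johansson, Kowalski, Romero, Ivanova, Okonkwo, Lindqvist.

Leclerc, Takahashi, Whitfield, Johansson, Kowalski, Romero, Ivanova, Okonkwo, Lindqvist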